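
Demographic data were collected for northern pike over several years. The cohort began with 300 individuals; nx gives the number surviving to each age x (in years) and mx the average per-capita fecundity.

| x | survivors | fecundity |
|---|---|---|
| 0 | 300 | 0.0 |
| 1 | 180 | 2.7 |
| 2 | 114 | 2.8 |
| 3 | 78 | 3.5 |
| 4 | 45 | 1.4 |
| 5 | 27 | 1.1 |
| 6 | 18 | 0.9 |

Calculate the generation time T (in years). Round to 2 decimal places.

lx = nx/n0 = nx/300: 1, 0.6, 0.38, 0.26, 0.15, 0.09, 0.06
lx·mx: 0, 1.62, 1.064, 0.91, 0.21, 0.099, 0.054 → R0 = 3.957
x·lx·mx: 0, 1.62, 2.128, 2.73, 0.84, 0.495, 0.324 → Σ = 8.137
T = 8.137 / 3.957 = 2.056356… → 2.06

2.06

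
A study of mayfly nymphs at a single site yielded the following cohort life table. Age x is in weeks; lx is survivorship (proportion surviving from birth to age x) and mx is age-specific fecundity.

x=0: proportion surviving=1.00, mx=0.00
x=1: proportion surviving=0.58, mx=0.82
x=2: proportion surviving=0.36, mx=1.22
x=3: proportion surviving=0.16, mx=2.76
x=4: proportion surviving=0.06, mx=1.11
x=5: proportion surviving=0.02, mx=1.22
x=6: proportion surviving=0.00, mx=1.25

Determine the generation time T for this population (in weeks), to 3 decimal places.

lx·mx: 0, 0.4756, 0.4392, 0.4416, 0.0666, 0.0244, 0 → R0 = 1.4474
x·lx·mx: 0, 0.4756, 0.8784, 1.3248, 0.2664, 0.122, 0 → Σ = 3.0672
T = 3.0672 / 1.4474 = 2.11911… → 2.119

2.119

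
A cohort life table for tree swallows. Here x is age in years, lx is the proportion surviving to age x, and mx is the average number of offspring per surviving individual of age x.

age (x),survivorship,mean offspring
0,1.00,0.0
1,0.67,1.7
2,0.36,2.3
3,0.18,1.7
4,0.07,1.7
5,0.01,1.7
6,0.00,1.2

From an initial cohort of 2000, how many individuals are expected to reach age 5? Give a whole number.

20

Expected survivors = N0 · l_5 = 2000 × 0.01 = 20 → 20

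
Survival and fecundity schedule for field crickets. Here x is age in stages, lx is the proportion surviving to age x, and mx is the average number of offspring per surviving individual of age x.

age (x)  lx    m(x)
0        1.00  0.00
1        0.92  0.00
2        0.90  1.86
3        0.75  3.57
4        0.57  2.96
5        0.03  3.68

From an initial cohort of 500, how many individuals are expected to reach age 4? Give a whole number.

Expected survivors = N0 · l_4 = 500 × 0.57 = 285 → 285

285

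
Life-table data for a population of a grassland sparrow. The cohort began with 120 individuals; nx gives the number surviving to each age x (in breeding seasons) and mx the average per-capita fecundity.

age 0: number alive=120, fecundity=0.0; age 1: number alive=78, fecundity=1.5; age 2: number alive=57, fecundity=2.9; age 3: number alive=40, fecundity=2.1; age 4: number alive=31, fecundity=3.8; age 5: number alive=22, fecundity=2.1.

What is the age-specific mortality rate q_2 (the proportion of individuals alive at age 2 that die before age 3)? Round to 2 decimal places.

0.30

lx = nx/n0 = nx/120: 1, 0.65, 0.475, 0.33333…, 0.25833…, 0.18333…
q_2 = (l_2 − l_3) / l_2 = (0.475 − 0.333333…) / 0.475
     = 0.141667… / 0.475 = 0.298246… → 0.30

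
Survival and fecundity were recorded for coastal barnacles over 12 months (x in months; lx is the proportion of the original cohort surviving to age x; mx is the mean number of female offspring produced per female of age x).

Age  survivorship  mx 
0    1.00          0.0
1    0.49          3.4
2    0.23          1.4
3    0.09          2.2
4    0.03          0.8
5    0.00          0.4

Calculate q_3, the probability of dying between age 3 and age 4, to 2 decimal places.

q_3 = (l_3 − l_4) / l_3 = (0.09 − 0.03) / 0.09
     = 0.06 / 0.09 = 0.666667… → 0.67

0.67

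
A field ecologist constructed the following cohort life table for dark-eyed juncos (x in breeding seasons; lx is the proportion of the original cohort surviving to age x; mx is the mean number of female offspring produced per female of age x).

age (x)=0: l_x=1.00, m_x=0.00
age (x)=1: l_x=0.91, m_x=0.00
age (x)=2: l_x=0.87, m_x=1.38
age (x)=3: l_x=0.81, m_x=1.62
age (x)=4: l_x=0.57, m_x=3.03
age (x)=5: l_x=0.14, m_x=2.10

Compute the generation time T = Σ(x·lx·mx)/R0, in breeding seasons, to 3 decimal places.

lx·mx: 0, 0, 1.2006, 1.3122, 1.7271, 0.294 → R0 = 4.5339
x·lx·mx: 0, 0, 2.4012, 3.9366, 6.9084, 1.47 → Σ = 14.7162
T = 14.7162 / 4.5339 = 3.245815… → 3.246

3.246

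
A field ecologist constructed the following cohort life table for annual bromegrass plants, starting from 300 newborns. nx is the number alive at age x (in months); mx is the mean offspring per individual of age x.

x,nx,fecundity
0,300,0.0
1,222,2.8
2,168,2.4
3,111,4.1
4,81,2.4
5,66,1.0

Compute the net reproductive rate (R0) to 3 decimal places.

5.801

lx = nx/n0 = nx/300: 1, 0.74, 0.56, 0.37, 0.27, 0.22
lx·mx by age: 0, 2.072, 1.344, 1.517, 0.648, 0.22
R0 = Σ lx·mx = 5.801 → 5.801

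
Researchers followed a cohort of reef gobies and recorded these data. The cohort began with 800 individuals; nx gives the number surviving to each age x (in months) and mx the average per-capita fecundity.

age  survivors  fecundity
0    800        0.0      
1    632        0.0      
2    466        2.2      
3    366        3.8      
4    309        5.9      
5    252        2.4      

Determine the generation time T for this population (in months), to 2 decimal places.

3.41

lx = nx/n0 = nx/800: 1, 0.79, 0.5825, 0.4575, 0.38625, 0.315
lx·mx: 0, 0, 1.2815, 1.7385, 2.278875, 0.756 → R0 = 6.054875
x·lx·mx: 0, 0, 2.563, 5.2155, 9.1155, 3.78 → Σ = 20.674
T = 20.674 / 6.054875 = 3.414439… → 3.41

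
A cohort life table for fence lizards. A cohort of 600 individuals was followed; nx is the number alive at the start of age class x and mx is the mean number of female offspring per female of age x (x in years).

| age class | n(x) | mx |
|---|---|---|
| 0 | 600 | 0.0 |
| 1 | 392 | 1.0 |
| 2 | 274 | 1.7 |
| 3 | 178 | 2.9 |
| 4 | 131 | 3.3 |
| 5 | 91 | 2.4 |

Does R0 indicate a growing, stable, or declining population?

growing

lx = nx/n0 = nx/600: 1, 0.65333…, 0.45667…, 0.29667…, 0.21833…, 0.15167…
R0 = Σ lx·mx = 0 + 0.653333… + 0.776333… + 0.860333… + 0.7205… + 0.364… = 3.3745…
R0 > 1, so the population is growing.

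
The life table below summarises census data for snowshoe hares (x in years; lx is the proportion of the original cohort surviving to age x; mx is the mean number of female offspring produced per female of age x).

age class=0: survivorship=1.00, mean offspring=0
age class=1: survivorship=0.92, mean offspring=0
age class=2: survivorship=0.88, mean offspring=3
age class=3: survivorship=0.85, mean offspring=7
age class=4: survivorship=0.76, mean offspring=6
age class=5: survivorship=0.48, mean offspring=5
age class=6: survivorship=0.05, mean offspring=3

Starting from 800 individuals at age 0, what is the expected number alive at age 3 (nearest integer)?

680

Expected survivors = N0 · l_3 = 800 × 0.85 = 680 → 680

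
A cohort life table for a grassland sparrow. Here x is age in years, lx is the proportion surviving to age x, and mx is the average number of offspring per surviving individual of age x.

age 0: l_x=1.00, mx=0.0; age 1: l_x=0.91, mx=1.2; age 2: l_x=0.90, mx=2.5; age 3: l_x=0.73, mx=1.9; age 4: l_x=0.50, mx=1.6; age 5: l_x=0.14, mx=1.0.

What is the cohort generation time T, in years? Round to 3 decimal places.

2.408

lx·mx: 0, 1.092, 2.25, 1.387, 0.8, 0.14 → R0 = 5.669
x·lx·mx: 0, 1.092, 4.5, 4.161, 3.2, 0.7 → Σ = 13.653
T = 13.653 / 5.669 = 2.408361… → 2.408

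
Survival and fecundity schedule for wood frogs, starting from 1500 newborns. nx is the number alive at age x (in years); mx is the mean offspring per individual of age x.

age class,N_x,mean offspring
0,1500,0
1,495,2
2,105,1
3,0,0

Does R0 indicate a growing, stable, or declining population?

lx = nx/n0 = nx/1500: 1, 0.33, 0.07, 0
R0 = Σ lx·mx = 0 + 0.66 + 0.07 + 0 = 0.73
R0 < 1, so the population is declining.

declining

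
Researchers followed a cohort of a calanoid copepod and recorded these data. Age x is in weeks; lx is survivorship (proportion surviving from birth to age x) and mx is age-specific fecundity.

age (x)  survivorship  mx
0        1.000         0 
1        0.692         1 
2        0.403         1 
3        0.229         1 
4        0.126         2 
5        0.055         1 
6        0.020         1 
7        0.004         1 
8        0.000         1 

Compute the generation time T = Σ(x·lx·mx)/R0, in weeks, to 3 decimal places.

lx·mx: 0, 0.692, 0.403, 0.229, 0.252, 0.055, 0.02, 0.004, 0 → R0 = 1.655
x·lx·mx: 0, 0.692, 0.806, 0.687, 1.008, 0.275, 0.12, 0.028, 0 → Σ = 3.616
T = 3.616 / 1.655 = 2.184894… → 2.185

2.185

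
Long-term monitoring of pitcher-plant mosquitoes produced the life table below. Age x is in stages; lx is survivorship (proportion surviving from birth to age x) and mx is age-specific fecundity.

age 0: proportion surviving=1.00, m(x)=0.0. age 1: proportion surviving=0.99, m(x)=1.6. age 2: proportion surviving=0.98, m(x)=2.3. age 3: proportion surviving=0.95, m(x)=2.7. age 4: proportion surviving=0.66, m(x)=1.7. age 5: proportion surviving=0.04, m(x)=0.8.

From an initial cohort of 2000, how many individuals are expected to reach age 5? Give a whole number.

80

Expected survivors = N0 · l_5 = 2000 × 0.04 = 80 → 80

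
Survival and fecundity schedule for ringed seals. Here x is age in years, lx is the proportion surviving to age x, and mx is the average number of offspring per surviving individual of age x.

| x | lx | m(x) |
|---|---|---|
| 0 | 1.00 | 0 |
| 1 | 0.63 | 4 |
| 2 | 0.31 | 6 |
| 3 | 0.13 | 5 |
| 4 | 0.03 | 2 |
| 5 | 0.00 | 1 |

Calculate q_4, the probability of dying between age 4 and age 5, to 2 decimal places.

1.00

q_4 = (l_4 − l_5) / l_4 = (0.03 − 0) / 0.03
     = 0.03 / 0.03 = 1 → 1.00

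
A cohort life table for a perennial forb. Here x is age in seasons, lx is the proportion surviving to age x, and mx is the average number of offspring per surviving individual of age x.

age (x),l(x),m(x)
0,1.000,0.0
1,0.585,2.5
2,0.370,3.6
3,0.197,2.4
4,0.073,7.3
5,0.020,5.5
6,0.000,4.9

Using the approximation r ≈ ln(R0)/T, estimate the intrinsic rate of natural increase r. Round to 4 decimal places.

R0 = Σ lx·mx = 0 + 1.4625 + 1.332 + 0.4728 + 0.5329 + 0.11 + 0 = 3.9102
Σ x·lx·mx = 8.2265; T = 8.2265/3.9102 = 2.10386…
r ≈ ln(R0)/T = ln(3.9102)/2.10386… = 0.648138… → 0.6481

0.6481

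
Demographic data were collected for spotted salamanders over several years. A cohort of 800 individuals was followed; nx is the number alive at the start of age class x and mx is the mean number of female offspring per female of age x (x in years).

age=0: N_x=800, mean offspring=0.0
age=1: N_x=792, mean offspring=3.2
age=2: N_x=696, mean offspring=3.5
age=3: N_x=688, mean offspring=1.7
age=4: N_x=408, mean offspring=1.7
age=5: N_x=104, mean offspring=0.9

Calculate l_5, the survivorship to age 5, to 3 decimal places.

l_5 = n_5/n_0 = 104/800 = 0.13 → 0.130

0.130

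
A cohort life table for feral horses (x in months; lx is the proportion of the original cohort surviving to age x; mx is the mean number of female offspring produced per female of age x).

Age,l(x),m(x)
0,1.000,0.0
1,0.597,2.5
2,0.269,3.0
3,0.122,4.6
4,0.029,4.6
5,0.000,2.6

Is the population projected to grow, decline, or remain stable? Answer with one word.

R0 = Σ lx·mx = 0 + 1.4925 + 0.807 + 0.5612 + 0.1334 + 0 = 2.9941
R0 > 1, so the population is growing.

growing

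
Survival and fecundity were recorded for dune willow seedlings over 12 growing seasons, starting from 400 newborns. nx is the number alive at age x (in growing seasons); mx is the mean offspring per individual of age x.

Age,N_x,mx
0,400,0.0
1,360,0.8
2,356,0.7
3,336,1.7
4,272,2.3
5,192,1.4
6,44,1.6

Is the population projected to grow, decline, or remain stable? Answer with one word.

growing

lx = nx/n0 = nx/400: 1, 0.9, 0.89, 0.84, 0.68, 0.48, 0.11
R0 = Σ lx·mx = 0 + 0.72 + 0.623 + 1.428 + 1.564 + 0.672 + 0.176 = 5.183
R0 > 1, so the population is growing.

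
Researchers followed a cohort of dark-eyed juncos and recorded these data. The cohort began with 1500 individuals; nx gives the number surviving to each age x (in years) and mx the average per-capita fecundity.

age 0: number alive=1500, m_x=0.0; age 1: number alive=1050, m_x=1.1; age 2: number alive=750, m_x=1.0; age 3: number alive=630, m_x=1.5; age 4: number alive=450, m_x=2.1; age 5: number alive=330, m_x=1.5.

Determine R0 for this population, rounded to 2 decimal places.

lx = nx/n0 = nx/1500: 1, 0.7, 0.5, 0.42, 0.3, 0.22
lx·mx by age: 0, 0.77, 0.5, 0.63, 0.63, 0.33
R0 = Σ lx·mx = 2.86 → 2.86

2.86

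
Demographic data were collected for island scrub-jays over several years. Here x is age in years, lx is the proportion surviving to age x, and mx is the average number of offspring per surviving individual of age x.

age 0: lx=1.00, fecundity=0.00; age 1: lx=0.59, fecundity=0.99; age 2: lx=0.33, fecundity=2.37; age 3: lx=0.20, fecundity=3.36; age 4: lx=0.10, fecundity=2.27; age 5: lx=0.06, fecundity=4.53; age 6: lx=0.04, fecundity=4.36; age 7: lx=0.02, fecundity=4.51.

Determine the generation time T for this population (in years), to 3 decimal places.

2.894

lx·mx: 0, 0.5841, 0.7821, 0.672, 0.227, 0.2718, 0.1744, 0.0902 → R0 = 2.8016
x·lx·mx: 0, 0.5841, 1.5642, 2.016, 0.908, 1.359, 1.0464, 0.6314 → Σ = 8.1091
T = 8.1091 / 2.8016 = 2.894453… → 2.894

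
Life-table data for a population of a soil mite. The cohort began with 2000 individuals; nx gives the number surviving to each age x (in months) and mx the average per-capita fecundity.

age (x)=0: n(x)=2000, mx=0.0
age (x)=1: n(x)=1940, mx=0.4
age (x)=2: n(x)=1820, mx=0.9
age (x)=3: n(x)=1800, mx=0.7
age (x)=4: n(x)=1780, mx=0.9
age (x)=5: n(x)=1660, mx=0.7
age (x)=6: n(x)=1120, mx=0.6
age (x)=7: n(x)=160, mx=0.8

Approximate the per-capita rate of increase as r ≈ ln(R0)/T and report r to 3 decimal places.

lx = nx/n0 = nx/2000: 1, 0.97, 0.91, 0.9, 0.89, 0.83, 0.56, 0.08
R0 = Σ lx·mx = 0 + 0.388 + 0.819 + 0.63 + 0.801 + 0.581 + 0.336 + 0.064 = 3.619
Σ x·lx·mx = 12.489; T = 12.489/3.619 = 3.45095…
r ≈ ln(R0)/T = ln(3.619)/3.45095… = 0.37271… → 0.373

0.373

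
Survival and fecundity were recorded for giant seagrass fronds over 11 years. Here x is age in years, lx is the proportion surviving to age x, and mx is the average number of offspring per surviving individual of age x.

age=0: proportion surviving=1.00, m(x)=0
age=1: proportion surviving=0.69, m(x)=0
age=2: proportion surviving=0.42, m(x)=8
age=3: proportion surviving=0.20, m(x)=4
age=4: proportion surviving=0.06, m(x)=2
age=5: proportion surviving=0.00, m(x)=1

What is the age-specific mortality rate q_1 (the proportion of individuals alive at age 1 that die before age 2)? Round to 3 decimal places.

0.391

q_1 = (l_1 − l_2) / l_1 = (0.69 − 0.42) / 0.69
     = 0.27 / 0.69 = 0.391304… → 0.391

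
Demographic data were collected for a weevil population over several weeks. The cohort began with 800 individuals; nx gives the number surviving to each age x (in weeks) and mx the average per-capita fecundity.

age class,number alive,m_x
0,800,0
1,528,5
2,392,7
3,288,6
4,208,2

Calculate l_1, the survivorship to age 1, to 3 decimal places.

0.660

l_1 = n_1/n_0 = 528/800 = 0.66 → 0.660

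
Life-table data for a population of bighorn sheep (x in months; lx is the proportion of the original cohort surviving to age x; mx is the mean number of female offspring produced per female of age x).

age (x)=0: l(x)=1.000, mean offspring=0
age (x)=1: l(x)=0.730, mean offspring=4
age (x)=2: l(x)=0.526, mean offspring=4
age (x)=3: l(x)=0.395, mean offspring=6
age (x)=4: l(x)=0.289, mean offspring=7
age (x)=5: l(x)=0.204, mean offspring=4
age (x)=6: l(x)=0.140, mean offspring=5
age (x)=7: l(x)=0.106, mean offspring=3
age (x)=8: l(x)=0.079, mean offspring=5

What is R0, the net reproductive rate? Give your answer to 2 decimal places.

11.65

lx·mx by age: 0, 2.92, 2.104, 2.37, 2.023, 0.816, 0.7, 0.318, 0.395
R0 = Σ lx·mx = 11.646 → 11.65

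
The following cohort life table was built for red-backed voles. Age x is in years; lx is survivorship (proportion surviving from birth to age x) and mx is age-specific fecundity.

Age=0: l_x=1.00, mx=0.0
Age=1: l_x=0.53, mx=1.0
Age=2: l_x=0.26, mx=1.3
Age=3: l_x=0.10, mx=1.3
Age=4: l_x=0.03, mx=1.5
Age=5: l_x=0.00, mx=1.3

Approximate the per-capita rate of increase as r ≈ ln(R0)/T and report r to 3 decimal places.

R0 = Σ lx·mx = 0 + 0.53 + 0.338 + 0.13 + 0.045 + 0 = 1.043
Σ x·lx·mx = 1.776; T = 1.776/1.043 = 1.70278…
r ≈ ln(R0)/T = ln(1.043)/1.70278… = 0.02472… → 0.025

0.025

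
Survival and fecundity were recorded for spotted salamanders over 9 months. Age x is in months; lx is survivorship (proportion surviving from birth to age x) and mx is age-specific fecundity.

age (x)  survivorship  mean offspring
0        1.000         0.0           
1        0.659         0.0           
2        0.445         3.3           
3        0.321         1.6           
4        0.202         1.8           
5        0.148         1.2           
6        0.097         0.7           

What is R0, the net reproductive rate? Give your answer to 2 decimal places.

lx·mx by age: 0, 0, 1.4685, 0.5136, 0.3636, 0.1776, 0.0679
R0 = Σ lx·mx = 2.5912 → 2.59

2.59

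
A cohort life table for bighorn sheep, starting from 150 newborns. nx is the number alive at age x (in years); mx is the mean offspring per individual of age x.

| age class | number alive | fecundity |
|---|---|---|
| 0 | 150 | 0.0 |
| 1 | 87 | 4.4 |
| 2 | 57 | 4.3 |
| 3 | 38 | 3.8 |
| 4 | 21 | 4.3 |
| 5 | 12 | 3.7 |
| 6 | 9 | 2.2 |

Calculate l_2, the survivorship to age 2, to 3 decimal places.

0.380

l_2 = n_2/n_0 = 57/150 = 0.38 → 0.380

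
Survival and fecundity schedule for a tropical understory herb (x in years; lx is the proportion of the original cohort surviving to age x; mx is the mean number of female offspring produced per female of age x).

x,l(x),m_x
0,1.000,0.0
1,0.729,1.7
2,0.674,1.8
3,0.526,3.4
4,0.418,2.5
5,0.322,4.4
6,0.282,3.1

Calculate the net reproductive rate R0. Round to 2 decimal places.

7.58

lx·mx by age: 0, 1.2393, 1.2132, 1.7884, 1.045, 1.4168, 0.8742
R0 = Σ lx·mx = 7.5769 → 7.58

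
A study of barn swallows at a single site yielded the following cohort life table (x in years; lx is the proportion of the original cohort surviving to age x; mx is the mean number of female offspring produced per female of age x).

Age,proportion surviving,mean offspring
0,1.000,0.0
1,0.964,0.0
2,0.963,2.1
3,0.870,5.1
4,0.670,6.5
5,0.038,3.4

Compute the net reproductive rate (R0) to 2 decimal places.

10.94

lx·mx by age: 0, 0, 2.0223, 4.437, 4.355, 0.1292
R0 = Σ lx·mx = 10.9435 → 10.94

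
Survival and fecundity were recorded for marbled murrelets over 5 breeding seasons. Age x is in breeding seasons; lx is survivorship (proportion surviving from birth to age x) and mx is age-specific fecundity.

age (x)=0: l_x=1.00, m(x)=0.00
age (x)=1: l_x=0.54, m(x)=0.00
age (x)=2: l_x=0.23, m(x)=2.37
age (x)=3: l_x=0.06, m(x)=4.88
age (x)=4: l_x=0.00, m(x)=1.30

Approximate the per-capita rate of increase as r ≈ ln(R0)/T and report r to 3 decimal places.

R0 = Σ lx·mx = 0 + 0 + 0.5451 + 0.2928 + 0 = 0.8379
Σ x·lx·mx = 1.9686; T = 1.9686/0.8379 = 2.34945…
r ≈ ln(R0)/T = ln(0.8379)/2.34945… = -0.07528… → -0.075

-0.075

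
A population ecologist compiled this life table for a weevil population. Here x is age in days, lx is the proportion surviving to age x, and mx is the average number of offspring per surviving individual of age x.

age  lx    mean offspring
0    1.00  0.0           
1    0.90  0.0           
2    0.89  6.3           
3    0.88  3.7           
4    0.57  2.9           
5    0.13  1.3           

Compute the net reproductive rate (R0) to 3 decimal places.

10.685

lx·mx by age: 0, 0, 5.607, 3.256, 1.653, 0.169
R0 = Σ lx·mx = 10.685 → 10.685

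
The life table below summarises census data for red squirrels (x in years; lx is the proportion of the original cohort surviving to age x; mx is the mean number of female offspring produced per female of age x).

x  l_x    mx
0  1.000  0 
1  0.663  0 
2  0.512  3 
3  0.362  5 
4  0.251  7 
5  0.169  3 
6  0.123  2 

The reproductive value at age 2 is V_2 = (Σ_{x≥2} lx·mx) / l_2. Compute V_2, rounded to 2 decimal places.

11.44

lx·mx for x ≥ 2: 1.536, 1.81, 1.757, 0.507, 0.246 → sum = 5.856
V_2 = 5.856 / l_2 = 5.856 / 0.512 = 11.4375 → 11.44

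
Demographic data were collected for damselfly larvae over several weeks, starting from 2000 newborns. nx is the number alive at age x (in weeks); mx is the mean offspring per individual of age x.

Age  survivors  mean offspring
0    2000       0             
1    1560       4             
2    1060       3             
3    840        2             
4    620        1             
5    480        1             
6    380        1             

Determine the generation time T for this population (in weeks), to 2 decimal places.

lx = nx/n0 = nx/2000: 1, 0.78, 0.53, 0.42, 0.31, 0.24, 0.19
lx·mx: 0, 3.12, 1.59, 0.84, 0.31, 0.24, 0.19 → R0 = 6.29
x·lx·mx: 0, 3.12, 3.18, 2.52, 1.24, 1.2, 1.14 → Σ = 12.4
T = 12.4 / 6.29 = 1.971383… → 1.97

1.97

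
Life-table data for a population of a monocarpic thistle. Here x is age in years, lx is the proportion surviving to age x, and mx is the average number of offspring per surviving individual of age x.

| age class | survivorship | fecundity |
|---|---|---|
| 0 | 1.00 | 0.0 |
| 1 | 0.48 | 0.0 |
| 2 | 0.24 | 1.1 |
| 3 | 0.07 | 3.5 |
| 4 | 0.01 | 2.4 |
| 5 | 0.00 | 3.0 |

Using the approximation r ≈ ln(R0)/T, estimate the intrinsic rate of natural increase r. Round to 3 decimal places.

-0.247

R0 = Σ lx·mx = 0 + 0 + 0.264 + 0.245 + 0.024 + 0 = 0.533
Σ x·lx·mx = 1.359; T = 1.359/0.533 = 2.54972…
r ≈ ln(R0)/T = ln(0.533)/2.54972… = -0.24679… → -0.247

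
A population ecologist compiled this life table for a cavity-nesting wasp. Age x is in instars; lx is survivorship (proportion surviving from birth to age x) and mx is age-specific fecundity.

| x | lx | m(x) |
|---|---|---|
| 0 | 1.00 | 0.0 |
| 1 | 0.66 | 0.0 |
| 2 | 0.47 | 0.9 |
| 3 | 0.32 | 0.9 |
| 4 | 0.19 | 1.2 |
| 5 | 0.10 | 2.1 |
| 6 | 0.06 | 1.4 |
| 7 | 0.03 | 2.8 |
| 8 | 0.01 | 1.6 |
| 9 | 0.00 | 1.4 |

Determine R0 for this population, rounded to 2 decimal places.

1.33

lx·mx by age: 0, 0, 0.423, 0.288, 0.228, 0.21, 0.084, 0.084, 0.016, 0
R0 = Σ lx·mx = 1.333 → 1.33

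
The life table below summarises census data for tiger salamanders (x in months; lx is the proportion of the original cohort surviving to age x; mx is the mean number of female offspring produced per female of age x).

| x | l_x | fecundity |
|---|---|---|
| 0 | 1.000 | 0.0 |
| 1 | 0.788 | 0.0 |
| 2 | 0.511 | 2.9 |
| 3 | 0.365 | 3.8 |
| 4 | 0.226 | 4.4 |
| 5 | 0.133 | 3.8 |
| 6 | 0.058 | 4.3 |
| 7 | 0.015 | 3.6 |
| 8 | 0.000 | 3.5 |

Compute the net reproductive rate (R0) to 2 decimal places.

lx·mx by age: 0, 0, 1.4819, 1.387, 0.9944, 0.5054, 0.2494, 0.054, 0
R0 = Σ lx·mx = 4.6721 → 4.67

4.67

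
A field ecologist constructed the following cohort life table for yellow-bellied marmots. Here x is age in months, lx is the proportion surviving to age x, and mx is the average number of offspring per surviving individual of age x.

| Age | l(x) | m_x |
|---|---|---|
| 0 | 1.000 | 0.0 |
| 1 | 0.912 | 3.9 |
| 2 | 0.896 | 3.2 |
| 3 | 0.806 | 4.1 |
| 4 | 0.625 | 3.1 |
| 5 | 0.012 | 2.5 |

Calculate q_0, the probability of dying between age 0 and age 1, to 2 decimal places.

q_0 = (l_0 − l_1) / l_0 = (1 − 0.912) / 1
     = 0.088 / 1 = 0.088 → 0.09

0.09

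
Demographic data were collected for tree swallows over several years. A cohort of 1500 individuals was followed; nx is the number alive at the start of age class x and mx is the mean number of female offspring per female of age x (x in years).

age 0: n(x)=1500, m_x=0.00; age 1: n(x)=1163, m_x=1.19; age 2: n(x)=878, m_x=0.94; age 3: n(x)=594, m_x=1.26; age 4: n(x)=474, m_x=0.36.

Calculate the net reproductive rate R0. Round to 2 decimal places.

2.09

lx = nx/n0 = nx/1500: 1, 0.77533…, 0.58533…, 0.396, 0.316
lx·mx by age: 0, 0.922647…, 0.550213…, 0.49896, 0.11376
R0 = Σ lx·mx = 2.08558… → 2.09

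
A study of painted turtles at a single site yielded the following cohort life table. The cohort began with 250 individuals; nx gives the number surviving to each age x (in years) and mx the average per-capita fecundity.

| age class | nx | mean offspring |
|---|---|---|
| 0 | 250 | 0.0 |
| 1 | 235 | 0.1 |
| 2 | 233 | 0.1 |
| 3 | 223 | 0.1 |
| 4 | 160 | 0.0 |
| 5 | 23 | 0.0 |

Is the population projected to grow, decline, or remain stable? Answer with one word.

declining

lx = nx/n0 = nx/250: 1, 0.94, 0.932, 0.892, 0.64, 0.092
R0 = Σ lx·mx = 0 + 0.094 + 0.0932 + 0.0892 + 0 + 0 = 0.2764
R0 < 1, so the population is declining.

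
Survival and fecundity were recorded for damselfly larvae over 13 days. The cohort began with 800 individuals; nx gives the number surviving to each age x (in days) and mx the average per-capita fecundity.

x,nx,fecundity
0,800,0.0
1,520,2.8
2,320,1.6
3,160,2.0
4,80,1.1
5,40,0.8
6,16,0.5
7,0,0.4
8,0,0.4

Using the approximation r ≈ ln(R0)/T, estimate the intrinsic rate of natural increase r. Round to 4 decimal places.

0.6676

lx = nx/n0 = nx/800: 1, 0.65, 0.4, 0.2, 0.1, 0.05, 0.02, 0, 0
R0 = Σ lx·mx = 0 + 1.82 + 0.64 + 0.4 + 0.11 + 0.04 + 0.01 + 0 + 0 = 3.02
Σ x·lx·mx = 5; T = 5/3.02 = 1.65563…
r ≈ ln(R0)/T = ln(3.02)/1.65563… = 0.667575… → 0.6676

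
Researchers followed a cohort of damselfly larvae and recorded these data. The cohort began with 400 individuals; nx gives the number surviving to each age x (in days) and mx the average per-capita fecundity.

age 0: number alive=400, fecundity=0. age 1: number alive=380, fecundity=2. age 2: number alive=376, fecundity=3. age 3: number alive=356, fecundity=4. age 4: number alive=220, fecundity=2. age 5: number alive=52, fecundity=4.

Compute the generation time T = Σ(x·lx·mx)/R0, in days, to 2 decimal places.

2.55

lx = nx/n0 = nx/400: 1, 0.95, 0.94, 0.89, 0.55, 0.13
lx·mx: 0, 1.9, 2.82, 3.56, 1.1, 0.52 → R0 = 9.9
x·lx·mx: 0, 1.9, 5.64, 10.68, 4.4, 2.6 → Σ = 25.22
T = 25.22 / 9.9 = 2.547475… → 2.55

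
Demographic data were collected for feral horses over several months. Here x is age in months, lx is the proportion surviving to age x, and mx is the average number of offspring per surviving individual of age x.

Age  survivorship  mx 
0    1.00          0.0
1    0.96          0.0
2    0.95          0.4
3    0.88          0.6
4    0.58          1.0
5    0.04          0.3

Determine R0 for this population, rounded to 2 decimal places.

1.50

lx·mx by age: 0, 0, 0.38, 0.528, 0.58, 0.012
R0 = Σ lx·mx = 1.5 → 1.50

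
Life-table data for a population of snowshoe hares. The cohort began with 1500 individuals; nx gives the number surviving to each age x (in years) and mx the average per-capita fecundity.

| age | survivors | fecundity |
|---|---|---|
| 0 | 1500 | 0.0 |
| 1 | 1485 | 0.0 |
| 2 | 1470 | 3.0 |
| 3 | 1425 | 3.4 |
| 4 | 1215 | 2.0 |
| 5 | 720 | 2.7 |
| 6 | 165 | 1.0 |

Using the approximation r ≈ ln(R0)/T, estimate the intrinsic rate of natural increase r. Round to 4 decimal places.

lx = nx/n0 = nx/1500: 1, 0.99, 0.98, 0.95, 0.81, 0.48, 0.11
R0 = Σ lx·mx = 0 + 0 + 2.94 + 3.23 + 1.62 + 1.296 + 0.11 = 9.196
Σ x·lx·mx = 29.19; T = 29.19/9.196 = 3.17421…
r ≈ ln(R0)/T = ln(9.196)/3.17421… = 0.699… → 0.6990

0.6990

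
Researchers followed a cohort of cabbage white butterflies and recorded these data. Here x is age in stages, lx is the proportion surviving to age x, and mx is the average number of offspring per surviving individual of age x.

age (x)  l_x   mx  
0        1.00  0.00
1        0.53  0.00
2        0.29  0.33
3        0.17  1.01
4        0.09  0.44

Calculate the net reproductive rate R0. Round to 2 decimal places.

lx·mx by age: 0, 0, 0.0957, 0.1717, 0.0396
R0 = Σ lx·mx = 0.307 → 0.31

0.31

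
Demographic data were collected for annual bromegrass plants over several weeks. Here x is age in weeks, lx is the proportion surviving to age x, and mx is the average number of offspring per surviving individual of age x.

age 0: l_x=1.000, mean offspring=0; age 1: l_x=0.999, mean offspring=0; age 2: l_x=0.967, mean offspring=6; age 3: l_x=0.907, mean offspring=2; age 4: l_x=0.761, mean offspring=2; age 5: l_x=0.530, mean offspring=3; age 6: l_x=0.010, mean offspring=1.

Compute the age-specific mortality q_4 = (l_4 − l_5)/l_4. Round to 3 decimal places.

q_4 = (l_4 − l_5) / l_4 = (0.761 − 0.53) / 0.761
     = 0.231 / 0.761 = 0.303548… → 0.304

0.304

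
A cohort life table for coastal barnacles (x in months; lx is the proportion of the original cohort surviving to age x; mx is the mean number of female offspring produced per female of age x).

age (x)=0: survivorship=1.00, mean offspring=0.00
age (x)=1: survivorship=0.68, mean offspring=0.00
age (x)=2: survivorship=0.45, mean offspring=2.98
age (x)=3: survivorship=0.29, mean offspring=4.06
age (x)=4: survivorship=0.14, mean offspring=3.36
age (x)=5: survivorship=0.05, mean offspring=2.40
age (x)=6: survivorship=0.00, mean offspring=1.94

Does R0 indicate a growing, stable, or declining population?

growing

R0 = Σ lx·mx = 0 + 0 + 1.341 + 1.1774 + 0.4704 + 0.12 + 0 = 3.1088
R0 > 1, so the population is growing.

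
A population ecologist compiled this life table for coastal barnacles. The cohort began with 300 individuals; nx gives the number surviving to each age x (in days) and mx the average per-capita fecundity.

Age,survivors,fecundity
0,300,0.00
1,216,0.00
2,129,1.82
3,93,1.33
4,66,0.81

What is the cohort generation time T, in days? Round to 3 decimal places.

lx = nx/n0 = nx/300: 1, 0.72, 0.43, 0.31, 0.22
lx·mx: 0, 0, 0.7826, 0.4123, 0.1782 → R0 = 1.3731
x·lx·mx: 0, 0, 1.5652, 1.2369, 0.7128 → Σ = 3.5149
T = 3.5149 / 1.3731 = 2.559828… → 2.560

2.560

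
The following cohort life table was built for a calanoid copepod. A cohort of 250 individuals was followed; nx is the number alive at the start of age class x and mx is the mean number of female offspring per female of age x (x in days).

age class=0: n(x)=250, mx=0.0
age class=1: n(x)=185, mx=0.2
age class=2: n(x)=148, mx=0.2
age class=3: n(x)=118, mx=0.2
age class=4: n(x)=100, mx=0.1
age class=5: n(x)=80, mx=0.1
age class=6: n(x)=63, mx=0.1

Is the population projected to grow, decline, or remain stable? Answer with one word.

declining

lx = nx/n0 = nx/250: 1, 0.74, 0.592, 0.472, 0.4, 0.32, 0.252
R0 = Σ lx·mx = 0 + 0.148 + 0.1184 + 0.0944 + 0.04 + 0.032 + 0.0252 = 0.458
R0 < 1, so the population is declining.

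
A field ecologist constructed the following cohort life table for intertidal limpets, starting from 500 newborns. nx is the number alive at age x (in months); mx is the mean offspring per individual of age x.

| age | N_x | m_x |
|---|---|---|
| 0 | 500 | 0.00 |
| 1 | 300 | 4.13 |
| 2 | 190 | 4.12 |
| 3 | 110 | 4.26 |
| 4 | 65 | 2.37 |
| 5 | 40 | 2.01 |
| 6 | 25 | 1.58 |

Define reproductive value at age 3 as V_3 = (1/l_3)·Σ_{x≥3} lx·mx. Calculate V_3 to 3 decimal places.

lx = nx/n0 = nx/500: 1, 0.6, 0.38, 0.22, 0.13, 0.08, 0.05
lx·mx for x ≥ 3: 0.9372, 0.3081, 0.1608, 0.079 → sum = 1.4851
V_3 = 1.4851 / l_3 = 1.4851 / 0.22 = 6.750455… → 6.750

6.750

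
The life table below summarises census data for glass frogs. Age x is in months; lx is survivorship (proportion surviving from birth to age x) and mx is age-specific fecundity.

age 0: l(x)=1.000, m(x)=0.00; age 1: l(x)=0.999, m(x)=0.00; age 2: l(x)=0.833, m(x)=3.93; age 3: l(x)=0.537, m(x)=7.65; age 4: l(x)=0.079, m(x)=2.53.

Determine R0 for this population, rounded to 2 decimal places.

7.58

lx·mx by age: 0, 0, 3.27369, 4.10805, 0.19987
R0 = Σ lx·mx = 7.58161 → 7.58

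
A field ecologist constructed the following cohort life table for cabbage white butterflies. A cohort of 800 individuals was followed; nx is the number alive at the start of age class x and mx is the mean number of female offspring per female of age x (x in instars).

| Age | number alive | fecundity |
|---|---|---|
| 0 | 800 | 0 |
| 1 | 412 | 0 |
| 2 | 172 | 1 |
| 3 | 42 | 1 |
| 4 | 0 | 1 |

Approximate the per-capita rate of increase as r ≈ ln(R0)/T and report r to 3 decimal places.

-0.600

lx = nx/n0 = nx/800: 1, 0.515, 0.215, 0.0525, 0
R0 = Σ lx·mx = 0 + 0 + 0.215 + 0.0525 + 0 = 0.2675
Σ x·lx·mx = 0.5875; T = 0.5875/0.2675 = 2.19626…
r ≈ ln(R0)/T = ln(0.2675)/2.19626… = -0.6004… → -0.600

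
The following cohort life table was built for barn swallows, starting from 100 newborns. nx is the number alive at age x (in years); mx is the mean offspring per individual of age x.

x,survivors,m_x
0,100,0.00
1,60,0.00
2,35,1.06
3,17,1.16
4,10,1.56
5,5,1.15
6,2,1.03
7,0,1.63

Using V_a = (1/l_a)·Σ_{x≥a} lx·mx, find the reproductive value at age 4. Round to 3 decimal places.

lx = nx/n0 = nx/100: 1, 0.6, 0.35, 0.17, 0.1, 0.05, 0.02, 0
lx·mx for x ≥ 4: 0.156, 0.0575, 0.0206, 0 → sum = 0.2341
V_4 = 0.2341 / l_4 = 0.2341 / 0.1 = 2.341 → 2.341

2.341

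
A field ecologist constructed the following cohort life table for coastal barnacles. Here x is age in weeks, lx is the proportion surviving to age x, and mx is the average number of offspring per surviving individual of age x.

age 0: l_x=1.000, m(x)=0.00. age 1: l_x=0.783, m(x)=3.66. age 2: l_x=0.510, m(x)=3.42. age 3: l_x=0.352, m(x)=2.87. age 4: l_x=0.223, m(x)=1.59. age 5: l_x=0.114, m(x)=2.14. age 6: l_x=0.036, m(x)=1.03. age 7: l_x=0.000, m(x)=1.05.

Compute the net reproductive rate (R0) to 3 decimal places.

6.256

lx·mx by age: 0, 2.86578, 1.7442, 1.01024, 0.35457, 0.24396, 0.03708, 0
R0 = Σ lx·mx = 6.25583 → 6.256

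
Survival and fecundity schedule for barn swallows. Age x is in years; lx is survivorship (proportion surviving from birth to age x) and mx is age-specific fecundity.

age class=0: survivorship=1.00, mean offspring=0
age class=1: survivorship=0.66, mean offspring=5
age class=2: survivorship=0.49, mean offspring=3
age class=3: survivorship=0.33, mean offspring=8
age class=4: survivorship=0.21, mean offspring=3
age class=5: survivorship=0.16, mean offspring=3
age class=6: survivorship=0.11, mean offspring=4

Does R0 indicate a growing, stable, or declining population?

R0 = Σ lx·mx = 0 + 3.3 + 1.47 + 2.64 + 0.63 + 0.48 + 0.44 = 8.96
R0 > 1, so the population is growing.

growing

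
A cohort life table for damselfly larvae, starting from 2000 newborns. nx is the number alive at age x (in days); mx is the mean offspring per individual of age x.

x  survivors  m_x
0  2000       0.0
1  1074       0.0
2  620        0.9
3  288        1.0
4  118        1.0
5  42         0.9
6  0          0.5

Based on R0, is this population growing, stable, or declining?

lx = nx/n0 = nx/2000: 1, 0.537, 0.31, 0.144, 0.059, 0.021, 0
R0 = Σ lx·mx = 0 + 0 + 0.279 + 0.144 + 0.059 + 0.0189 + 0 = 0.5009
R0 < 1, so the population is declining.

declining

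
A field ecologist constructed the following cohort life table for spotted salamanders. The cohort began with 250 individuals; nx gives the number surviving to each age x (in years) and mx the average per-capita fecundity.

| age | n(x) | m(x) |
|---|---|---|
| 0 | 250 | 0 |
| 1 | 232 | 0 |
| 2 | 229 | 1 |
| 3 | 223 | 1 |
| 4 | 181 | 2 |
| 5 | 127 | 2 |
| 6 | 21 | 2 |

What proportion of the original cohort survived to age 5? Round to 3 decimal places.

l_5 = n_5/n_0 = 127/250 = 0.508 → 0.508

0.508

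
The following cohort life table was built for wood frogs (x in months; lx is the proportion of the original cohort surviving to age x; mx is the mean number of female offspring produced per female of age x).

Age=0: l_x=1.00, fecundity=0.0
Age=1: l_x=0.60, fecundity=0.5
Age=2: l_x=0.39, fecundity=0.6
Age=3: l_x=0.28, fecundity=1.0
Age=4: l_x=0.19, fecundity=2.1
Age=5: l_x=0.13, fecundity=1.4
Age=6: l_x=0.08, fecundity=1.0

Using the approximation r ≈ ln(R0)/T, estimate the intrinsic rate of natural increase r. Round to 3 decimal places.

R0 = Σ lx·mx = 0 + 0.3 + 0.234 + 0.28 + 0.399 + 0.182 + 0.08 = 1.475
Σ x·lx·mx = 4.594; T = 4.594/1.475 = 3.11458…
r ≈ ln(R0)/T = ln(1.475)/3.11458… = 0.12479… → 0.125

0.125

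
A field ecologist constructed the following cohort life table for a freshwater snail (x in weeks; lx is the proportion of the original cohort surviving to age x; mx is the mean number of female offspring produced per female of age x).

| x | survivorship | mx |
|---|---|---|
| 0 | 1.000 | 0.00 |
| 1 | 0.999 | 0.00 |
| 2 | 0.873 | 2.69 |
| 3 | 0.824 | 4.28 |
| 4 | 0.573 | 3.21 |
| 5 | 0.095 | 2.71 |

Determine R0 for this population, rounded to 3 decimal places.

7.972

lx·mx by age: 0, 0, 2.34837, 3.52672, 1.83933, 0.25745
R0 = Σ lx·mx = 7.97187 → 7.972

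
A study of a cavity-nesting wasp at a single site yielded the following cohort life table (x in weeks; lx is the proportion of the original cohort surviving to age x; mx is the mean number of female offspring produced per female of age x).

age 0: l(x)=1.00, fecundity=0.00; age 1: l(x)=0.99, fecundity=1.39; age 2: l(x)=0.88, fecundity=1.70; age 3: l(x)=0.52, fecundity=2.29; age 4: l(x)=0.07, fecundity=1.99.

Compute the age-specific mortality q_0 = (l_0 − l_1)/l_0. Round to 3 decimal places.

q_0 = (l_0 − l_1) / l_0 = (1 − 0.99) / 1
     = 0.01 / 1 = 0.01 → 0.010

0.010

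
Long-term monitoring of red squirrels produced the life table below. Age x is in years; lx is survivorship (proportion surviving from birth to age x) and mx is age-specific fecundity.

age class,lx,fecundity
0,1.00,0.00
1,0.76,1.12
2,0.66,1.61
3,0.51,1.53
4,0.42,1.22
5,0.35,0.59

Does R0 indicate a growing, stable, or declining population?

growing

R0 = Σ lx·mx = 0 + 0.8512 + 1.0626 + 0.7803 + 0.5124 + 0.2065 = 3.413
R0 > 1, so the population is growing.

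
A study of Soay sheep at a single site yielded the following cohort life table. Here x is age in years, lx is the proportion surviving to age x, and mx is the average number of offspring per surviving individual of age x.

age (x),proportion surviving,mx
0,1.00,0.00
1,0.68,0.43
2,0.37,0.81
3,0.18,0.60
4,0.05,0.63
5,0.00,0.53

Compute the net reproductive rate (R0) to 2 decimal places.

0.73

lx·mx by age: 0, 0.2924, 0.2997, 0.108, 0.0315, 0
R0 = Σ lx·mx = 0.7316 → 0.73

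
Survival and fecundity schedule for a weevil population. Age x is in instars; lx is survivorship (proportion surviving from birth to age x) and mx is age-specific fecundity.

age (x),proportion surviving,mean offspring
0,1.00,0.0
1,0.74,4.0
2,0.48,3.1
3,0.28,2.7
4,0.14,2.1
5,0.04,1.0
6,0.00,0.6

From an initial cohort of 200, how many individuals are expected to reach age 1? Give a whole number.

148

Expected survivors = N0 · l_1 = 200 × 0.74 = 148 → 148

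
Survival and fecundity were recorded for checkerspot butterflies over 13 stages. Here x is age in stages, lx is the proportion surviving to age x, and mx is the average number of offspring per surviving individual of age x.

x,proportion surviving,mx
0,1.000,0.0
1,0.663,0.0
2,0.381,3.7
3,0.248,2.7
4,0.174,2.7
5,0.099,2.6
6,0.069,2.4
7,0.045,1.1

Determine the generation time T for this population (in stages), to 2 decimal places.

3.09

lx·mx: 0, 0, 1.4097, 0.6696, 0.4698, 0.2574, 0.1656, 0.0495 → R0 = 3.0216
x·lx·mx: 0, 0, 2.8194, 2.0088, 1.8792, 1.287, 0.9936, 0.3465 → Σ = 9.3345
T = 9.3345 / 3.0216 = 3.089257… → 3.09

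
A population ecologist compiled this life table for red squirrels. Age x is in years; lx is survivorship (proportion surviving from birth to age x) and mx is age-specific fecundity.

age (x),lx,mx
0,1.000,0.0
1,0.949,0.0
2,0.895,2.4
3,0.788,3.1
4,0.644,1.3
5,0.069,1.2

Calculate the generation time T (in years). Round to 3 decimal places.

2.792

lx·mx: 0, 0, 2.148, 2.4428, 0.8372, 0.0828 → R0 = 5.5108
x·lx·mx: 0, 0, 4.296, 7.3284, 3.3488, 0.414 → Σ = 15.3872
T = 15.3872 / 5.5108 = 2.79219… → 2.792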